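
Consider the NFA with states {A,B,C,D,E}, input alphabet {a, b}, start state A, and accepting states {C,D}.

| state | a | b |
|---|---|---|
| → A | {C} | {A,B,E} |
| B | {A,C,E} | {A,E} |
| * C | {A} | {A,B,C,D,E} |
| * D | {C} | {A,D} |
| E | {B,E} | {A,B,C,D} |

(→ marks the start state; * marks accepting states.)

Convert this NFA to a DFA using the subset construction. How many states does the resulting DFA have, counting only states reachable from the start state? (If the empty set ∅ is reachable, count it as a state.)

Start state of the DFA: {A}.
{A} --a--> {C}  [new]
{A} --b--> {A,B,E}  [new]
{C} --a--> {A}  [seen]
{C} --b--> {A,B,C,D,E}  [new]
{A,B,E} --a--> {A,B,C,E}  [new]
{A,B,E} --b--> {A,B,C,D,E}  [seen]
{A,B,C,D,E} --a--> {A,B,C,E}  [seen]
{A,B,C,D,E} --b--> {A,B,C,D,E}  [seen]
{A,B,C,E} --a--> {A,B,C,E}  [seen]
{A,B,C,E} --b--> {A,B,C,D,E}  [seen]
Reachable DFA states: {A}, {C}, {A,B,E}, {A,B,C,D,E}, {A,B,C,E}.

5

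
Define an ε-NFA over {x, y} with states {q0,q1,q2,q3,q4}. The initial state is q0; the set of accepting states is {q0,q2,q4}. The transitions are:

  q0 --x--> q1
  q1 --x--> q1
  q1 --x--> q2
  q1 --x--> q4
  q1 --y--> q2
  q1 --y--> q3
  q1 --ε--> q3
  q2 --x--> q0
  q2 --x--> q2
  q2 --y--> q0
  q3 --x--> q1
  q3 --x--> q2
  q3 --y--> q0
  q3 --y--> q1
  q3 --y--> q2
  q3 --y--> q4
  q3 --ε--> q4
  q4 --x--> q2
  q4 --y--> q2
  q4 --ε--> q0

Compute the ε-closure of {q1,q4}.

Begin with {q1,q4}.
q1 →ε {q3}; add q3.
q4 →ε {q0}; add q0.
ε-closure = {q0,q1,q3,q4}.

{q0,q1,q3,q4}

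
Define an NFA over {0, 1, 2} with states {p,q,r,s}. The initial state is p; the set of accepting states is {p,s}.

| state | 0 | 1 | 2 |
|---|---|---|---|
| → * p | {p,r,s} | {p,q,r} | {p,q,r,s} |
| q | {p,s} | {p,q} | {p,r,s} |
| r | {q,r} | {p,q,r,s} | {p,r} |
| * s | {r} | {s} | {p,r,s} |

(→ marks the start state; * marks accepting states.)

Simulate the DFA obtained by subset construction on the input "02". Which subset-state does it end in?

{p,q,r,s}

Start: {p}.
δ(p,0) = {p,r,s}.
Union: {p,r,s}.
After 0: {p,r,s}.
δ(p,2) = {p,q,r,s}; δ(r,2) = {p,r}; δ(s,2) = {p,r,s}.
Union: {p,q,r,s}.
After 2: {p,q,r,s}.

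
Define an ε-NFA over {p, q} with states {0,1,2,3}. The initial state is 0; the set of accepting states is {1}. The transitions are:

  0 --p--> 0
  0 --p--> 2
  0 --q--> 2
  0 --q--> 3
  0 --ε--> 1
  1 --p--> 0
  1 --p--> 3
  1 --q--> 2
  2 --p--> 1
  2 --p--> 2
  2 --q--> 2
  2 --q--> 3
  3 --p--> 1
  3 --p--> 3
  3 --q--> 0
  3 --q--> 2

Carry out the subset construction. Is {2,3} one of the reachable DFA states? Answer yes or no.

yes

Start state of the DFA: {0,1} (ε-closure of the NFA start).
{0,1} --p--> {0,1,2,3}  [new]
{0,1} --q--> {2,3}  [new]
{0,1,2,3} --p--> {0,1,2,3}  [seen]
{0,1,2,3} --q--> {0,1,2,3}  [seen]
{2,3} --p--> {1,2,3}  [new]
{2,3} --q--> {0,1,2,3}  [seen]
{1,2,3} --p--> {0,1,2,3}  [seen]
{1,2,3} --q--> {0,1,2,3}  [seen]
Reachable DFA states: {0,1}, {0,1,2,3}, {2,3}, {1,2,3}.
{2,3} is among them.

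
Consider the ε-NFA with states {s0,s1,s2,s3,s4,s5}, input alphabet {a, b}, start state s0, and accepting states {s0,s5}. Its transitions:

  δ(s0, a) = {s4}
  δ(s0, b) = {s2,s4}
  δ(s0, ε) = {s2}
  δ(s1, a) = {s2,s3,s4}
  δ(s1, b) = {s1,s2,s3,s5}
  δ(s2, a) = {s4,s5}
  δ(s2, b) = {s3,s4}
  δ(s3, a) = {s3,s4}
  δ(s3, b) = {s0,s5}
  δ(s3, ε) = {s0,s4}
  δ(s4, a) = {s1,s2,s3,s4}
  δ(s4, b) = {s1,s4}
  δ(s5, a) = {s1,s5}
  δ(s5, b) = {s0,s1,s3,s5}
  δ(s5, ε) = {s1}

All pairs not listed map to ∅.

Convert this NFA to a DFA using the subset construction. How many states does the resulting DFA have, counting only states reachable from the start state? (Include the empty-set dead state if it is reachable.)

Start state of the DFA: {s0,s2} (ε-closure of the NFA start).
{s0,s2} --a--> {s1,s4,s5}  [new]
{s0,s2} --b--> {s0,s2,s3,s4}  [new]
{s1,s4,s5} --a--> {s0,s1,s2,s3,s4,s5}  [new]
{s1,s4,s5} --b--> {s0,s1,s2,s3,s4,s5}  [seen]
{s0,s2,s3,s4} --a--> {s0,s1,s2,s3,s4,s5}  [seen]
{s0,s2,s3,s4} --b--> {s0,s1,s2,s3,s4,s5}  [seen]
{s0,s1,s2,s3,s4,s5} --a--> {s0,s1,s2,s3,s4,s5}  [seen]
{s0,s1,s2,s3,s4,s5} --b--> {s0,s1,s2,s3,s4,s5}  [seen]
Reachable DFA states: {s0,s2}, {s1,s4,s5}, {s0,s2,s3,s4}, {s0,s1,s2,s3,s4,s5}.

4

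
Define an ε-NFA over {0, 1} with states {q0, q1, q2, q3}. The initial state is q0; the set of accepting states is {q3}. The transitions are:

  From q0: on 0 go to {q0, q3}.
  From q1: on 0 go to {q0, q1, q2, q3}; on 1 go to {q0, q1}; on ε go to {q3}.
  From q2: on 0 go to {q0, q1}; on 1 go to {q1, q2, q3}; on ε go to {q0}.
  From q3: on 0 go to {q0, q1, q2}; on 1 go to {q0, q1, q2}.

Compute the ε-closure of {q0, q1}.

{q0, q1, q3}

Begin with {q0, q1}.
q1 →ε {q3}; add q3.
ε-closure = {q0, q1, q3}.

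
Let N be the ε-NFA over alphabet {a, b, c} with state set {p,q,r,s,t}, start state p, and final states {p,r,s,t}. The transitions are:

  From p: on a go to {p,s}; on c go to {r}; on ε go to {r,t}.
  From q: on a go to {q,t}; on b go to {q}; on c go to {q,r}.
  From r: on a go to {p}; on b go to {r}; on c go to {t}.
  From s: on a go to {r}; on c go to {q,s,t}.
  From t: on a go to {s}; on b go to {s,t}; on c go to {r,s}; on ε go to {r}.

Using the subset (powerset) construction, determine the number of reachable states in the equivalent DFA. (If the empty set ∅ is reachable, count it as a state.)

5

Start state of the DFA: {p,r,t} (ε-closure of the NFA start).
{p,r,t} --a--> {p,r,s,t}  [new]
{p,r,t} --b--> {r,s,t}  [new]
{p,r,t} --c--> {r,s,t}  [seen]
{p,r,s,t} --a--> {p,r,s,t}  [seen]
{p,r,s,t} --b--> {r,s,t}  [seen]
{p,r,s,t} --c--> {q,r,s,t}  [new]
{r,s,t} --a--> {p,r,s,t}  [seen]
{r,s,t} --b--> {r,s,t}  [seen]
{r,s,t} --c--> {q,r,s,t}  [seen]
{q,r,s,t} --a--> {p,q,r,s,t}  [new]
{q,r,s,t} --b--> {q,r,s,t}  [seen]
{q,r,s,t} --c--> {q,r,s,t}  [seen]
{p,q,r,s,t} --a--> {p,q,r,s,t}  [seen]
{p,q,r,s,t} --b--> {q,r,s,t}  [seen]
{p,q,r,s,t} --c--> {q,r,s,t}  [seen]
Reachable DFA states: {p,r,t}, {p,r,s,t}, {r,s,t}, {q,r,s,t}, {p,q,r,s,t}.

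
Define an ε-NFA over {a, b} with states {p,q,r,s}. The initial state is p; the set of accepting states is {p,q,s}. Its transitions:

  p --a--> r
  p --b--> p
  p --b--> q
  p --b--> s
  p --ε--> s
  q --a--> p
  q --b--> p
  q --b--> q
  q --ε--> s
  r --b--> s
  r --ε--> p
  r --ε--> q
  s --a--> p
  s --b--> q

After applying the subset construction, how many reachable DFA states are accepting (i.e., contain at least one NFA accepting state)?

Start state of the DFA: {p,s} (ε-closure of the NFA start).
{p,s} --a--> {p,q,r,s}  [new]
{p,s} --b--> {p,q,s}  [new]
{p,q,r,s} --a--> {p,q,r,s}  [seen]
{p,q,r,s} --b--> {p,q,s}  [seen]
{p,q,s} --a--> {p,q,r,s}  [seen]
{p,q,s} --b--> {p,q,s}  [seen]
Reachable DFA states: {p,s}, {p,q,r,s}, {p,q,s}.
Accepting DFA states (contain an NFA accepting state): {p,s}, {p,q,r,s}, {p,q,s}.

3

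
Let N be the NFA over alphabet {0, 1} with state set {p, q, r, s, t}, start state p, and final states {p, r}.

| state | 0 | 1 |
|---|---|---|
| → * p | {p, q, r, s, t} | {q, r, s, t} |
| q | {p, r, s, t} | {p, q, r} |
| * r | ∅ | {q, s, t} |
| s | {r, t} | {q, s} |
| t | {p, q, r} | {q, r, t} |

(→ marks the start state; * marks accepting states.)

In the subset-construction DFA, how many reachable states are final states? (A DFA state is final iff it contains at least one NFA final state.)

Start state of the DFA: {p}.
{p} --0--> {p, q, r, s, t}  [new]
{p} --1--> {q, r, s, t}  [new]
{p, q, r, s, t} --0--> {p, q, r, s, t}  [seen]
{p, q, r, s, t} --1--> {p, q, r, s, t}  [seen]
{q, r, s, t} --0--> {p, q, r, s, t}  [seen]
{q, r, s, t} --1--> {p, q, r, s, t}  [seen]
Reachable DFA states: {p}, {p, q, r, s, t}, {q, r, s, t}.
Accepting DFA states (contain an NFA accepting state): {p}, {p, q, r, s, t}, {q, r, s, t}.

3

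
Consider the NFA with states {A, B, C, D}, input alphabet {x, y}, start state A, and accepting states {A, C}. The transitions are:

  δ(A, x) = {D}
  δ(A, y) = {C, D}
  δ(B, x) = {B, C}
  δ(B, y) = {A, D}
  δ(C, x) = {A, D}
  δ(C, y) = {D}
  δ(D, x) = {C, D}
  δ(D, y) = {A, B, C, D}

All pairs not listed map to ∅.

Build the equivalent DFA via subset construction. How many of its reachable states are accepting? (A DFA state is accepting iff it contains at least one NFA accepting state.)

Start state of the DFA: {A}.
{A} --x--> {D}  [new]
{A} --y--> {C, D}  [new]
{D} --x--> {C, D}  [seen]
{D} --y--> {A, B, C, D}  [new]
{C, D} --x--> {A, C, D}  [new]
{C, D} --y--> {A, B, C, D}  [seen]
{A, B, C, D} --x--> {A, B, C, D}  [seen]
{A, B, C, D} --y--> {A, B, C, D}  [seen]
{A, C, D} --x--> {A, C, D}  [seen]
{A, C, D} --y--> {A, B, C, D}  [seen]
Reachable DFA states: {A}, {D}, {C, D}, {A, B, C, D}, {A, C, D}.
Accepting DFA states (contain an NFA accepting state): {A}, {C, D}, {A, B, C, D}, {A, C, D}.

4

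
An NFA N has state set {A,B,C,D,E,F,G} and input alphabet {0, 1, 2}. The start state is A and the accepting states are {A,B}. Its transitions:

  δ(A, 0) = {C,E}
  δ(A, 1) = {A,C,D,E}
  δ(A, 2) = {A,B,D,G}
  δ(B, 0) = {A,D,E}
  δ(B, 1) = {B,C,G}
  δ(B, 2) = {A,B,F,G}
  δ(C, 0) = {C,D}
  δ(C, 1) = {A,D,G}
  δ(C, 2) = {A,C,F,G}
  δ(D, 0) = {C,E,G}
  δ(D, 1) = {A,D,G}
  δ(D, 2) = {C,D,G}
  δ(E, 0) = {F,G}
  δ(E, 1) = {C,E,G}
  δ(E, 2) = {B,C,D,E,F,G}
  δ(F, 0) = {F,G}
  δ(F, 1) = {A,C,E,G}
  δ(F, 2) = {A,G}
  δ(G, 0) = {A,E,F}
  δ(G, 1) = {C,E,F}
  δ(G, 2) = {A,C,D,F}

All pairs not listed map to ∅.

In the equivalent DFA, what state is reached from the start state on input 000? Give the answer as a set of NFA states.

Start: {A}.
δ(A,0) = {C,E}.
Union: {C,E}.
After 0: {C,E}.
δ(C,0) = {C,D}; δ(E,0) = {F,G}.
Union: {C,D,F,G}.
After 0: {C,D,F,G}.
δ(C,0) = {C,D}; δ(D,0) = {C,E,G}; δ(F,0) = {F,G}; δ(G,0) = {A,E,F}.
Union: {A,C,D,E,F,G}.
After 0: {A,C,D,E,F,G}.

{A,C,D,E,F,G}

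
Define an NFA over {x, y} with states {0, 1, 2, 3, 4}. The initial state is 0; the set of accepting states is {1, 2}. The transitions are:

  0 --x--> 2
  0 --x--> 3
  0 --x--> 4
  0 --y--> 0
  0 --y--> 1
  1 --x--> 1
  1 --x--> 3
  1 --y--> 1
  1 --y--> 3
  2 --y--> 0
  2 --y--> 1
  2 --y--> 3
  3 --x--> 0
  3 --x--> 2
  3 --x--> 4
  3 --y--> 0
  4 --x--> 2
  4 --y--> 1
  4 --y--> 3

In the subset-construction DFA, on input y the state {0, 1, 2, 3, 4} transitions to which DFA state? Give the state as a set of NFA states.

δ(0,y) = {0, 1}; δ(1,y) = {1, 3}; δ(2,y) = {0, 1, 3}; δ(3,y) = {0}; δ(4,y) = {1, 3}.
Union: {0, 1, 3}.

{0, 1, 3}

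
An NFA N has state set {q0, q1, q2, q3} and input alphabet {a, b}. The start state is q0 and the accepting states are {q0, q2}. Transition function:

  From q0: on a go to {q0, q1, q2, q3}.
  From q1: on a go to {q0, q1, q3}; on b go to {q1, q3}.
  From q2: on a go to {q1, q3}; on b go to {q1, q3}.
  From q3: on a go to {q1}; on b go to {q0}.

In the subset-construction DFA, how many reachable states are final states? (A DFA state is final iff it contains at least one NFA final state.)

3

Start state of the DFA: {q0}.
{q0} --a--> {q0, q1, q2, q3}  [new]
{q0} --b--> ∅  [new]
{q0, q1, q2, q3} --a--> {q0, q1, q2, q3}  [seen]
{q0, q1, q2, q3} --b--> {q0, q1, q3}  [new]
∅ --a--> ∅  [seen]
∅ --b--> ∅  [seen]
{q0, q1, q3} --a--> {q0, q1, q2, q3}  [seen]
{q0, q1, q3} --b--> {q0, q1, q3}  [seen]
Reachable DFA states: {q0}, {q0, q1, q2, q3}, ∅, {q0, q1, q3}.
Accepting DFA states (contain an NFA accepting state): {q0}, {q0, q1, q2, q3}, {q0, q1, q3}.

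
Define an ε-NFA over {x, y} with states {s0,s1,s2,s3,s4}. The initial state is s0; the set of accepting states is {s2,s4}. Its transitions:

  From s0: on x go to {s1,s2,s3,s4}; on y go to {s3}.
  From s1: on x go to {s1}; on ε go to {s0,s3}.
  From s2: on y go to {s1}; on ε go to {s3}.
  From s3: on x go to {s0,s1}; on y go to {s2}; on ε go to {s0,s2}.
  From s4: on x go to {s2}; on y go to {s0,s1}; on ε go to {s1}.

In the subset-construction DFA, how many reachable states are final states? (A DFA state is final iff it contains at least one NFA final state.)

3

Start state of the DFA: {s0} (ε-closure of the NFA start).
{s0} --x--> {s0,s1,s2,s3,s4}  [new]
{s0} --y--> {s0,s2,s3}  [new]
{s0,s1,s2,s3,s4} --x--> {s0,s1,s2,s3,s4}  [seen]
{s0,s1,s2,s3,s4} --y--> {s0,s1,s2,s3}  [new]
{s0,s2,s3} --x--> {s0,s1,s2,s3,s4}  [seen]
{s0,s2,s3} --y--> {s0,s1,s2,s3}  [seen]
{s0,s1,s2,s3} --x--> {s0,s1,s2,s3,s4}  [seen]
{s0,s1,s2,s3} --y--> {s0,s1,s2,s3}  [seen]
Reachable DFA states: {s0}, {s0,s1,s2,s3,s4}, {s0,s2,s3}, {s0,s1,s2,s3}.
Accepting DFA states (contain an NFA accepting state): {s0,s1,s2,s3,s4}, {s0,s2,s3}, {s0,s1,s2,s3}.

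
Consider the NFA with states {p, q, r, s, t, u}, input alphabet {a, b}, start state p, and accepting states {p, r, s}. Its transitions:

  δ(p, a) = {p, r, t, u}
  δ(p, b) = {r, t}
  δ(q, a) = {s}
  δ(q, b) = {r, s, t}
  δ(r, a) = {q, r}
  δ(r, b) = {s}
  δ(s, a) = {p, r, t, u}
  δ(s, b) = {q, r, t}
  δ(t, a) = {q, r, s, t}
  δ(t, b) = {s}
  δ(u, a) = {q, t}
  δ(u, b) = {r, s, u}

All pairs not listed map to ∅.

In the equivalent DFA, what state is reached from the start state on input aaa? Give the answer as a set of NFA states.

Start: {p}.
δ(p,a) = {p, r, t, u}.
Union: {p, r, t, u}.
After a: {p, r, t, u}.
δ(p,a) = {p, r, t, u}; δ(r,a) = {q, r}; δ(t,a) = {q, r, s, t}; δ(u,a) = {q, t}.
Union: {p, q, r, s, t, u}.
After a: {p, q, r, s, t, u}.
δ(p,a) = {p, r, t, u}; δ(q,a) = {s}; δ(r,a) = {q, r}; δ(s,a) = {p, r, t, u}; δ(t,a) = {q, r, s, t}; δ(u,a) = {q, t}.
Union: {p, q, r, s, t, u}.
After a: {p, q, r, s, t, u}.

{p, q, r, s, t, u}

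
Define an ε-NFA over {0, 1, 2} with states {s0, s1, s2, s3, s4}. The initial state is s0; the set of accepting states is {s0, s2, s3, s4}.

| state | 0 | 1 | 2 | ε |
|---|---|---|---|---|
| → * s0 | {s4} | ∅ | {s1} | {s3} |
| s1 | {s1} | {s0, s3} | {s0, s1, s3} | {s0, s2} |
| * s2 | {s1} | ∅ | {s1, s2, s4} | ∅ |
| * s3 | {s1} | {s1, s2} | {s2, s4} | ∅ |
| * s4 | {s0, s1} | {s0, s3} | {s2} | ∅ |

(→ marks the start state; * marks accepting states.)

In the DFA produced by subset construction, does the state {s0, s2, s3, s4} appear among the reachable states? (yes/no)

no

Start state of the DFA: {s0, s3} (ε-closure of the NFA start).
{s0, s3} --0--> {s0, s1, s2, s3, s4}  [new]
{s0, s3} --1--> {s0, s1, s2, s3}  [new]
{s0, s3} --2--> {s0, s1, s2, s3, s4}  [seen]
{s0, s1, s2, s3, s4} --0--> {s0, s1, s2, s3, s4}  [seen]
{s0, s1, s2, s3, s4} --1--> {s0, s1, s2, s3}  [seen]
{s0, s1, s2, s3, s4} --2--> {s0, s1, s2, s3, s4}  [seen]
{s0, s1, s2, s3} --0--> {s0, s1, s2, s3, s4}  [seen]
{s0, s1, s2, s3} --1--> {s0, s1, s2, s3}  [seen]
{s0, s1, s2, s3} --2--> {s0, s1, s2, s3, s4}  [seen]
Reachable DFA states: {s0, s3}, {s0, s1, s2, s3, s4}, {s0, s1, s2, s3}.
{s0, s2, s3, s4} is not among them.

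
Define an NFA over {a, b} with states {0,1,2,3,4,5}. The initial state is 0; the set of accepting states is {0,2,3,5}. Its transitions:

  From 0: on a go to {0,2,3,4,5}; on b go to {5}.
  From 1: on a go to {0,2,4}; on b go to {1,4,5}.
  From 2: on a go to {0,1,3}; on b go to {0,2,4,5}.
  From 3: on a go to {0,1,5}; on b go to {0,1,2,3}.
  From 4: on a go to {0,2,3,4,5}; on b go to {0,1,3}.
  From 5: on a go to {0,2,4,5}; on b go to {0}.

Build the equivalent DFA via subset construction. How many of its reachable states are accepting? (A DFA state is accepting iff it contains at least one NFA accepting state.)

Start state of the DFA: {0}.
{0} --a--> {0,2,3,4,5}  [new]
{0} --b--> {5}  [new]
{0,2,3,4,5} --a--> {0,1,2,3,4,5}  [new]
{0,2,3,4,5} --b--> {0,1,2,3,4,5}  [seen]
{5} --a--> {0,2,4,5}  [new]
{5} --b--> {0}  [seen]
{0,1,2,3,4,5} --a--> {0,1,2,3,4,5}  [seen]
{0,1,2,3,4,5} --b--> {0,1,2,3,4,5}  [seen]
{0,2,4,5} --a--> {0,1,2,3,4,5}  [seen]
{0,2,4,5} --b--> {0,1,2,3,4,5}  [seen]
Reachable DFA states: {0}, {0,2,3,4,5}, {5}, {0,1,2,3,4,5}, {0,2,4,5}.
Accepting DFA states (contain an NFA accepting state): {0}, {0,2,3,4,5}, {5}, {0,1,2,3,4,5}, {0,2,4,5}.

5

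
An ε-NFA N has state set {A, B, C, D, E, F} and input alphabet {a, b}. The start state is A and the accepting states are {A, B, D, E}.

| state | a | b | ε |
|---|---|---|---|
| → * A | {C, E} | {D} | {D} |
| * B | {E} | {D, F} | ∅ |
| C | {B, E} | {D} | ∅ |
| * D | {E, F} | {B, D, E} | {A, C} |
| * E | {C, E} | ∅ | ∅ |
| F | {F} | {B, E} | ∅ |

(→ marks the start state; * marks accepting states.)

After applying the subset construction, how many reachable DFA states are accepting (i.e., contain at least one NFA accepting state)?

4

Start state of the DFA: {A, C, D} (ε-closure of the NFA start).
{A, C, D} --a--> {B, C, E, F}  [new]
{A, C, D} --b--> {A, B, C, D, E}  [new]
{B, C, E, F} --a--> {B, C, E, F}  [seen]
{B, C, E, F} --b--> {A, B, C, D, E, F}  [new]
{A, B, C, D, E} --a--> {B, C, E, F}  [seen]
{A, B, C, D, E} --b--> {A, B, C, D, E, F}  [seen]
{A, B, C, D, E, F} --a--> {B, C, E, F}  [seen]
{A, B, C, D, E, F} --b--> {A, B, C, D, E, F}  [seen]
Reachable DFA states: {A, C, D}, {B, C, E, F}, {A, B, C, D, E}, {A, B, C, D, E, F}.
Accepting DFA states (contain an NFA accepting state): {A, C, D}, {B, C, E, F}, {A, B, C, D, E}, {A, B, C, D, E, F}.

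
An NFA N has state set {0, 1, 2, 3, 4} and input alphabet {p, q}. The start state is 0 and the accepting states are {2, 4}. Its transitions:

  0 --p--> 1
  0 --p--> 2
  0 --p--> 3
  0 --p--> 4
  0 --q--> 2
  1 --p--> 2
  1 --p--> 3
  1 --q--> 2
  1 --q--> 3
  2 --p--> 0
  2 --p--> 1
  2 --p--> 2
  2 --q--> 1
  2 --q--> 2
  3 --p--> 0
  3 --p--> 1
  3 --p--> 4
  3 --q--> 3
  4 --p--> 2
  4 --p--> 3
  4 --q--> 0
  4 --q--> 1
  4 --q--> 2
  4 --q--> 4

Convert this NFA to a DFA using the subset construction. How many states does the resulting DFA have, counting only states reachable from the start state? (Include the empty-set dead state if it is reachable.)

8

Start state of the DFA: {0}.
{0} --p--> {1, 2, 3, 4}  [new]
{0} --q--> {2}  [new]
{1, 2, 3, 4} --p--> {0, 1, 2, 3, 4}  [new]
{1, 2, 3, 4} --q--> {0, 1, 2, 3, 4}  [seen]
{2} --p--> {0, 1, 2}  [new]
{2} --q--> {1, 2}  [new]
{0, 1, 2, 3, 4} --p--> {0, 1, 2, 3, 4}  [seen]
{0, 1, 2, 3, 4} --q--> {0, 1, 2, 3, 4}  [seen]
{0, 1, 2} --p--> {0, 1, 2, 3, 4}  [seen]
{0, 1, 2} --q--> {1, 2, 3}  [new]
{1, 2} --p--> {0, 1, 2, 3}  [new]
{1, 2} --q--> {1, 2, 3}  [seen]
{1, 2, 3} --p--> {0, 1, 2, 3, 4}  [seen]
{1, 2, 3} --q--> {1, 2, 3}  [seen]
{0, 1, 2, 3} --p--> {0, 1, 2, 3, 4}  [seen]
{0, 1, 2, 3} --q--> {1, 2, 3}  [seen]
Reachable DFA states: {0}, {1, 2, 3, 4}, {2}, {0, 1, 2, 3, 4}, {0, 1, 2}, {1, 2}, {1, 2, 3}, {0, 1, 2, 3}.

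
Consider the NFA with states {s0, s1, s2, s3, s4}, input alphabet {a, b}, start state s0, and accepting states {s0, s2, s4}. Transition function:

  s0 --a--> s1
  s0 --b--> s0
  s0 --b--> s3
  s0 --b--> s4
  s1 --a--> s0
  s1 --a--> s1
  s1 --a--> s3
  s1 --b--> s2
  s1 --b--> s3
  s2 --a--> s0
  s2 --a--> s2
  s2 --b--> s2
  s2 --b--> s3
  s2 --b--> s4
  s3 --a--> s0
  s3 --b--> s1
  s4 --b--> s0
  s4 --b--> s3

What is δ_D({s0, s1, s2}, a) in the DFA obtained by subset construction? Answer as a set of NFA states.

{s0, s1, s2, s3}

δ(s0,a) = {s1}; δ(s1,a) = {s0, s1, s3}; δ(s2,a) = {s0, s2}.
Union: {s0, s1, s2, s3}.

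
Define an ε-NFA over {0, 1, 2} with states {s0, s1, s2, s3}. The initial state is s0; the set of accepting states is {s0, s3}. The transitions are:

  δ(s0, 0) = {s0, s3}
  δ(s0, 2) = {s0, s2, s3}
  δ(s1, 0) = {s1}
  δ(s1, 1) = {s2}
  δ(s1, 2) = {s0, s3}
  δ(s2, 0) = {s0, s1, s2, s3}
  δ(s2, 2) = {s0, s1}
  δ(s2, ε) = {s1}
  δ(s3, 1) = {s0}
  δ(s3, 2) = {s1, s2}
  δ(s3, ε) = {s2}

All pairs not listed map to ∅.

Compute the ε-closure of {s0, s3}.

Begin with {s0, s3}.
s3 →ε {s2}; add s2.
s2 →ε {s1}; add s1.
ε-closure = {s0, s1, s2, s3}.

{s0, s1, s2, s3}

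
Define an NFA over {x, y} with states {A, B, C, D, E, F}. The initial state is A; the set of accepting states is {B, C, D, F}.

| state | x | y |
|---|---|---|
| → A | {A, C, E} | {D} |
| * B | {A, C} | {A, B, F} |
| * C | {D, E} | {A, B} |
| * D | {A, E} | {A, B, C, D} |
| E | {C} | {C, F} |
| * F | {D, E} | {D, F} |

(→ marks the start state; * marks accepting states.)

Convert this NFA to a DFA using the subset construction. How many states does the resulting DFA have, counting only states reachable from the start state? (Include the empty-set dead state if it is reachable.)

9

Start state of the DFA: {A}.
{A} --x--> {A, C, E}  [new]
{A} --y--> {D}  [new]
{A, C, E} --x--> {A, C, D, E}  [new]
{A, C, E} --y--> {A, B, C, D, F}  [new]
{D} --x--> {A, E}  [new]
{D} --y--> {A, B, C, D}  [new]
{A, C, D, E} --x--> {A, C, D, E}  [seen]
{A, C, D, E} --y--> {A, B, C, D, F}  [seen]
{A, B, C, D, F} --x--> {A, C, D, E}  [seen]
{A, B, C, D, F} --y--> {A, B, C, D, F}  [seen]
{A, E} --x--> {A, C, E}  [seen]
{A, E} --y--> {C, D, F}  [new]
{A, B, C, D} --x--> {A, C, D, E}  [seen]
{A, B, C, D} --y--> {A, B, C, D, F}  [seen]
{C, D, F} --x--> {A, D, E}  [new]
{C, D, F} --y--> {A, B, C, D, F}  [seen]
{A, D, E} --x--> {A, C, E}  [seen]
{A, D, E} --y--> {A, B, C, D, F}  [seen]
Reachable DFA states: {A}, {A, C, E}, {D}, {A, C, D, E}, {A, B, C, D, F}, {A, E}, {A, B, C, D}, {C, D, F}, {A, D, E}.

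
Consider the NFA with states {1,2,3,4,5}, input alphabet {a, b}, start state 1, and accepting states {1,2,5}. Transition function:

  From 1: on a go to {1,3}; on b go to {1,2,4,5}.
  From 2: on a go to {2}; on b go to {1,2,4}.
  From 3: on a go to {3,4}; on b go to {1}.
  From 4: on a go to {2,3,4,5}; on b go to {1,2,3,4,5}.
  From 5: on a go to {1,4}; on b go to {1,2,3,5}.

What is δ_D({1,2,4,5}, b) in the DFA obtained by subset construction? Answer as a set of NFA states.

δ(1,b) = {1,2,4,5}; δ(2,b) = {1,2,4}; δ(4,b) = {1,2,3,4,5}; δ(5,b) = {1,2,3,5}.
Union: {1,2,3,4,5}.

{1,2,3,4,5}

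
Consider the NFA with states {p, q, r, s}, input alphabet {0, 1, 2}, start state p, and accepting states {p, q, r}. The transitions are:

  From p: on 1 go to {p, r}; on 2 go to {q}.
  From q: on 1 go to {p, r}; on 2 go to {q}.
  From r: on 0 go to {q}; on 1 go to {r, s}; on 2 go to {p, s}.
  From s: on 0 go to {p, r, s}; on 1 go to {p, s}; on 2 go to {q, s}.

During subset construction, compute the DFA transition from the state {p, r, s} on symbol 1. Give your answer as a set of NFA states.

{p, r, s}

δ(p,1) = {p, r}; δ(r,1) = {r, s}; δ(s,1) = {p, s}.
Union: {p, r, s}.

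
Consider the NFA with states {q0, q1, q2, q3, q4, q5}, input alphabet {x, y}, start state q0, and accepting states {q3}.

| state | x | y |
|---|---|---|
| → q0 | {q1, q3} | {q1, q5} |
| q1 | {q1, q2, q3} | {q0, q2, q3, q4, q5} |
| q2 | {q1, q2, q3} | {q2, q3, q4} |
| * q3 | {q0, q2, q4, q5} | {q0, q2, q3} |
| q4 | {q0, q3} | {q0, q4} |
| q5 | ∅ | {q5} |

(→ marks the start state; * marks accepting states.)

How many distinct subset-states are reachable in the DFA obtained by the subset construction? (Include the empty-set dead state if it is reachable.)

6

Start state of the DFA: {q0}.
{q0} --x--> {q1, q3}  [new]
{q0} --y--> {q1, q5}  [new]
{q1, q3} --x--> {q0, q1, q2, q3, q4, q5}  [new]
{q1, q3} --y--> {q0, q2, q3, q4, q5}  [new]
{q1, q5} --x--> {q1, q2, q3}  [new]
{q1, q5} --y--> {q0, q2, q3, q4, q5}  [seen]
{q0, q1, q2, q3, q4, q5} --x--> {q0, q1, q2, q3, q4, q5}  [seen]
{q0, q1, q2, q3, q4, q5} --y--> {q0, q1, q2, q3, q4, q5}  [seen]
{q0, q2, q3, q4, q5} --x--> {q0, q1, q2, q3, q4, q5}  [seen]
{q0, q2, q3, q4, q5} --y--> {q0, q1, q2, q3, q4, q5}  [seen]
{q1, q2, q3} --x--> {q0, q1, q2, q3, q4, q5}  [seen]
{q1, q2, q3} --y--> {q0, q2, q3, q4, q5}  [seen]
Reachable DFA states: {q0}, {q1, q3}, {q1, q5}, {q0, q1, q2, q3, q4, q5}, {q0, q2, q3, q4, q5}, {q1, q2, q3}.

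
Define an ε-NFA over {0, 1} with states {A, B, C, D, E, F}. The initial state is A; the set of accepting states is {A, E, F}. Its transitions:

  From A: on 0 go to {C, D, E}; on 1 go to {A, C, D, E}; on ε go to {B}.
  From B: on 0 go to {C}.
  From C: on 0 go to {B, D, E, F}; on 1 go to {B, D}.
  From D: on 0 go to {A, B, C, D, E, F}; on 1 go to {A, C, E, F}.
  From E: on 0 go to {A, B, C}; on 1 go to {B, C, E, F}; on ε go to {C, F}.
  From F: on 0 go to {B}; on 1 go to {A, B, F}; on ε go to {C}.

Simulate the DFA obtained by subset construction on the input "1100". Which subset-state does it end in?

{A, B, C, D, E, F}

Start: {A, B}.
δ(A,1) = {A, C, D, E}; δ(B,1) = ∅.
Union: {A, C, D, E}.
ε-closure gives {A, B, C, D, E, F}.
After 1: {A, B, C, D, E, F}.
δ(A,1) = {A, C, D, E}; δ(B,1) = ∅; δ(C,1) = {B, D}; δ(D,1) = {A, C, E, F}; δ(E,1) = {B, C, E, F}; δ(F,1) = {A, B, F}.
Union: {A, B, C, D, E, F}.
After 1: {A, B, C, D, E, F}.
δ(A,0) = {C, D, E}; δ(B,0) = {C}; δ(C,0) = {B, D, E, F}; δ(D,0) = {A, B, C, D, E, F}; δ(E,0) = {A, B, C}; δ(F,0) = {B}.
Union: {A, B, C, D, E, F}.
After 0: {A, B, C, D, E, F}.
δ(A,0) = {C, D, E}; δ(B,0) = {C}; δ(C,0) = {B, D, E, F}; δ(D,0) = {A, B, C, D, E, F}; δ(E,0) = {A, B, C}; δ(F,0) = {B}.
Union: {A, B, C, D, E, F}.
After 0: {A, B, C, D, E, F}.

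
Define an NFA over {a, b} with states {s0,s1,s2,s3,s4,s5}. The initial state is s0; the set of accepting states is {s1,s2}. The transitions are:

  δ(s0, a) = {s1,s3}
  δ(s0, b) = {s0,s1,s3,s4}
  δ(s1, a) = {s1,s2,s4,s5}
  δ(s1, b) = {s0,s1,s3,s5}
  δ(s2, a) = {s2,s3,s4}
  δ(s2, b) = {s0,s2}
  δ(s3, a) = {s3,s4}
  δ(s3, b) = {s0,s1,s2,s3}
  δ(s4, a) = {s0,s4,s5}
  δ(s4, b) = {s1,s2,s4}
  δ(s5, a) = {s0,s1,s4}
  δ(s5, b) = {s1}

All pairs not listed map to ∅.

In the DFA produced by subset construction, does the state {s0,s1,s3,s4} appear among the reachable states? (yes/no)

yes

Start state of the DFA: {s0}.
{s0} --a--> {s1,s3}  [new]
{s0} --b--> {s0,s1,s3,s4}  [new]
{s1,s3} --a--> {s1,s2,s3,s4,s5}  [new]
{s1,s3} --b--> {s0,s1,s2,s3,s5}  [new]
{s0,s1,s3,s4} --a--> {s0,s1,s2,s3,s4,s5}  [new]
{s0,s1,s3,s4} --b--> {s0,s1,s2,s3,s4,s5}  [seen]
{s1,s2,s3,s4,s5} --a--> {s0,s1,s2,s3,s4,s5}  [seen]
{s1,s2,s3,s4,s5} --b--> {s0,s1,s2,s3,s4,s5}  [seen]
{s0,s1,s2,s3,s5} --a--> {s0,s1,s2,s3,s4,s5}  [seen]
{s0,s1,s2,s3,s5} --b--> {s0,s1,s2,s3,s4,s5}  [seen]
{s0,s1,s2,s3,s4,s5} --a--> {s0,s1,s2,s3,s4,s5}  [seen]
{s0,s1,s2,s3,s4,s5} --b--> {s0,s1,s2,s3,s4,s5}  [seen]
Reachable DFA states: {s0}, {s1,s3}, {s0,s1,s3,s4}, {s1,s2,s3,s4,s5}, {s0,s1,s2,s3,s5}, {s0,s1,s2,s3,s4,s5}.
{s0,s1,s3,s4} is among them.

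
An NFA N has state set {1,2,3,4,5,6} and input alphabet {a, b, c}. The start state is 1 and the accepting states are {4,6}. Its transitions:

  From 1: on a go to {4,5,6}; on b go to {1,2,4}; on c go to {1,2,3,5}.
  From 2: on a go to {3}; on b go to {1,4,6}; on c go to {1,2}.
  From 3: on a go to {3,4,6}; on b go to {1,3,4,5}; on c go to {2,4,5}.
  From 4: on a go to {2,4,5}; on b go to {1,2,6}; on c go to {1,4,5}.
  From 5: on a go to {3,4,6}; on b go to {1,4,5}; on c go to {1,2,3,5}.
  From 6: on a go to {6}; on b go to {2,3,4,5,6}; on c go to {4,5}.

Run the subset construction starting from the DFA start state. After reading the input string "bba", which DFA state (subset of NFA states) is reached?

{2,3,4,5,6}

Start: {1}.
δ(1,b) = {1,2,4}.
Union: {1,2,4}.
After b: {1,2,4}.
δ(1,b) = {1,2,4}; δ(2,b) = {1,4,6}; δ(4,b) = {1,2,6}.
Union: {1,2,4,6}.
After b: {1,2,4,6}.
δ(1,a) = {4,5,6}; δ(2,a) = {3}; δ(4,a) = {2,4,5}; δ(6,a) = {6}.
Union: {2,3,4,5,6}.
After a: {2,3,4,5,6}.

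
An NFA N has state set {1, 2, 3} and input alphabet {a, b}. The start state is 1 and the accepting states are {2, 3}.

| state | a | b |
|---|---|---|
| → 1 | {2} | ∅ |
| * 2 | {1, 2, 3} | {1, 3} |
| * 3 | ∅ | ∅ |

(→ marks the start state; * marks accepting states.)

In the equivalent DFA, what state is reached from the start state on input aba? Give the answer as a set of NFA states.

{2}

Start: {1}.
δ(1,a) = {2}.
Union: {2}.
After a: {2}.
δ(2,b) = {1, 3}.
Union: {1, 3}.
After b: {1, 3}.
δ(1,a) = {2}; δ(3,a) = ∅.
Union: {2}.
After a: {2}.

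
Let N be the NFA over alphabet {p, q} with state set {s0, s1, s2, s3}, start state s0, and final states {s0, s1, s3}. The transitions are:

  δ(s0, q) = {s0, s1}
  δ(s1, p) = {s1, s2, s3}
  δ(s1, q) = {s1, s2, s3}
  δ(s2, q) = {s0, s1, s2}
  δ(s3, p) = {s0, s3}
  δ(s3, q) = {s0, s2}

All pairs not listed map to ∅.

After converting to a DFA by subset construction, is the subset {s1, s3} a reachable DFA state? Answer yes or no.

Start state of the DFA: {s0}.
{s0} --p--> ∅  [new]
{s0} --q--> {s0, s1}  [new]
∅ --p--> ∅  [seen]
∅ --q--> ∅  [seen]
{s0, s1} --p--> {s1, s2, s3}  [new]
{s0, s1} --q--> {s0, s1, s2, s3}  [new]
{s1, s2, s3} --p--> {s0, s1, s2, s3}  [seen]
{s1, s2, s3} --q--> {s0, s1, s2, s3}  [seen]
{s0, s1, s2, s3} --p--> {s0, s1, s2, s3}  [seen]
{s0, s1, s2, s3} --q--> {s0, s1, s2, s3}  [seen]
Reachable DFA states: {s0}, ∅, {s0, s1}, {s1, s2, s3}, {s0, s1, s2, s3}.
{s1, s3} is not among them.

no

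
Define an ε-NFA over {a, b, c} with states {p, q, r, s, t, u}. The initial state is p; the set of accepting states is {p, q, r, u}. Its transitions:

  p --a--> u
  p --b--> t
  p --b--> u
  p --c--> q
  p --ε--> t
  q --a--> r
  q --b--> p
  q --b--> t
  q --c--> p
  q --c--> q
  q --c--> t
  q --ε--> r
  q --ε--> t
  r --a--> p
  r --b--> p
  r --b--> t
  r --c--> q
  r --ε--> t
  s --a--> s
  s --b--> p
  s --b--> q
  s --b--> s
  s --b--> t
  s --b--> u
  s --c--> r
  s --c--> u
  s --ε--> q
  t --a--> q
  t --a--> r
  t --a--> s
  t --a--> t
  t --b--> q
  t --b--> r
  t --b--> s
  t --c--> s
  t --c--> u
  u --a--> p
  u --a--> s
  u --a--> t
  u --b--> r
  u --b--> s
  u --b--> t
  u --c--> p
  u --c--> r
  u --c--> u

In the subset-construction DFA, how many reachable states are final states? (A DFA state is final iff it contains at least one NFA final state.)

Start state of the DFA: {p, t} (ε-closure of the NFA start).
{p, t} --a--> {q, r, s, t, u}  [new]
{p, t} --b--> {q, r, s, t, u}  [seen]
{p, t} --c--> {q, r, s, t, u}  [seen]
{q, r, s, t, u} --a--> {p, q, r, s, t}  [new]
{q, r, s, t, u} --b--> {p, q, r, s, t, u}  [new]
{q, r, s, t, u} --c--> {p, q, r, s, t, u}  [seen]
{p, q, r, s, t} --a--> {p, q, r, s, t, u}  [seen]
{p, q, r, s, t} --b--> {p, q, r, s, t, u}  [seen]
{p, q, r, s, t} --c--> {p, q, r, s, t, u}  [seen]
{p, q, r, s, t, u} --a--> {p, q, r, s, t, u}  [seen]
{p, q, r, s, t, u} --b--> {p, q, r, s, t, u}  [seen]
{p, q, r, s, t, u} --c--> {p, q, r, s, t, u}  [seen]
Reachable DFA states: {p, t}, {q, r, s, t, u}, {p, q, r, s, t}, {p, q, r, s, t, u}.
Accepting DFA states (contain an NFA accepting state): {p, t}, {q, r, s, t, u}, {p, q, r, s, t}, {p, q, r, s, t, u}.

4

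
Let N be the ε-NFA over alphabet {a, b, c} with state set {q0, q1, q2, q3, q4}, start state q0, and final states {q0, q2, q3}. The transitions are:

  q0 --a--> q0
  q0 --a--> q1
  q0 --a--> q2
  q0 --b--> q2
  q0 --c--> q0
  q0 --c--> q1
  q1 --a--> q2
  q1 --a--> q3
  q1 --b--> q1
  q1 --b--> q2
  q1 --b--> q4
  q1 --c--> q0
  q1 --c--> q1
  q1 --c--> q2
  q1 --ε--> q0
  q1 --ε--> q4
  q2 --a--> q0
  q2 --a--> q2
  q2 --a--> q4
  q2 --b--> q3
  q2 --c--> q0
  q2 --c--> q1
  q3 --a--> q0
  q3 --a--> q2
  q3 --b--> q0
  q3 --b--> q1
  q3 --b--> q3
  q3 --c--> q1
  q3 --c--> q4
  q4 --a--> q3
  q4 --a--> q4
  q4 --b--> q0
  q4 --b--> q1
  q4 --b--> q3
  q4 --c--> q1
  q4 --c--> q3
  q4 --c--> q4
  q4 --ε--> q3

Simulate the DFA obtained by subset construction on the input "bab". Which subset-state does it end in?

{q0, q1, q2, q3, q4}

Start: {q0}.
δ(q0,b) = {q2}.
Union: {q2}.
After b: {q2}.
δ(q2,a) = {q0, q2, q4}.
Union: {q0, q2, q4}.
ε-closure gives {q0, q2, q3, q4}.
After a: {q0, q2, q3, q4}.
δ(q0,b) = {q2}; δ(q2,b) = {q3}; δ(q3,b) = {q0, q1, q3}; δ(q4,b) = {q0, q1, q3}.
Union: {q0, q1, q2, q3}.
ε-closure gives {q0, q1, q2, q3, q4}.
After b: {q0, q1, q2, q3, q4}.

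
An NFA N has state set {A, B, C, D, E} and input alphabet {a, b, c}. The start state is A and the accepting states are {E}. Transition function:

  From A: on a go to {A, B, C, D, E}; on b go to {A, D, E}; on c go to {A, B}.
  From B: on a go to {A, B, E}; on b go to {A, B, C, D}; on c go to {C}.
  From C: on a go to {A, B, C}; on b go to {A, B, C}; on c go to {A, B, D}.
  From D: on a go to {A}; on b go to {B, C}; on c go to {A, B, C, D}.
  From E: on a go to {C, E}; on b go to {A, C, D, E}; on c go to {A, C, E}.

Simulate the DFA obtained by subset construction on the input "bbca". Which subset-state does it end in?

Start: {A}.
δ(A,b) = {A, D, E}.
Union: {A, D, E}.
After b: {A, D, E}.
δ(A,b) = {A, D, E}; δ(D,b) = {B, C}; δ(E,b) = {A, C, D, E}.
Union: {A, B, C, D, E}.
After b: {A, B, C, D, E}.
δ(A,c) = {A, B}; δ(B,c) = {C}; δ(C,c) = {A, B, D}; δ(D,c) = {A, B, C, D}; δ(E,c) = {A, C, E}.
Union: {A, B, C, D, E}.
After c: {A, B, C, D, E}.
δ(A,a) = {A, B, C, D, E}; δ(B,a) = {A, B, E}; δ(C,a) = {A, B, C}; δ(D,a) = {A}; δ(E,a) = {C, E}.
Union: {A, B, C, D, E}.
After a: {A, B, C, D, E}.

{A, B, C, D, E}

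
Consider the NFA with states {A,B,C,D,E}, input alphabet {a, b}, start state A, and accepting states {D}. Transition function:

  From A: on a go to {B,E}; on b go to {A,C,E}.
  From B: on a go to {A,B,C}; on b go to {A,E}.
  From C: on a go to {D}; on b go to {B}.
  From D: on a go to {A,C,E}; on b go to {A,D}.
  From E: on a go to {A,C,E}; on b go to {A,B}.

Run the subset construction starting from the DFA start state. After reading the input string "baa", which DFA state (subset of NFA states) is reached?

{A,B,C,D,E}

Start: {A}.
δ(A,b) = {A,C,E}.
Union: {A,C,E}.
After b: {A,C,E}.
δ(A,a) = {B,E}; δ(C,a) = {D}; δ(E,a) = {A,C,E}.
Union: {A,B,C,D,E}.
After a: {A,B,C,D,E}.
δ(A,a) = {B,E}; δ(B,a) = {A,B,C}; δ(C,a) = {D}; δ(D,a) = {A,C,E}; δ(E,a) = {A,C,E}.
Union: {A,B,C,D,E}.
After a: {A,B,C,D,E}.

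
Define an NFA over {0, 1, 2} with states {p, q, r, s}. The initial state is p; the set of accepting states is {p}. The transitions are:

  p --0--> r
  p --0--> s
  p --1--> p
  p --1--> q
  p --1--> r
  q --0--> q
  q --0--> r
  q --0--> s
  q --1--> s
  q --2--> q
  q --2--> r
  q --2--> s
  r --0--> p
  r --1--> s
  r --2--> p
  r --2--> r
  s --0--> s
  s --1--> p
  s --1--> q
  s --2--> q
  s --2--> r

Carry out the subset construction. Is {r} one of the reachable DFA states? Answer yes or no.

no

Start state of the DFA: {p}.
{p} --0--> {r, s}  [new]
{p} --1--> {p, q, r}  [new]
{p} --2--> ∅  [new]
{r, s} --0--> {p, s}  [new]
{r, s} --1--> {p, q, s}  [new]
{r, s} --2--> {p, q, r}  [seen]
{p, q, r} --0--> {p, q, r, s}  [new]
{p, q, r} --1--> {p, q, r, s}  [seen]
{p, q, r} --2--> {p, q, r, s}  [seen]
∅ --0--> ∅  [seen]
∅ --1--> ∅  [seen]
∅ --2--> ∅  [seen]
{p, s} --0--> {r, s}  [seen]
{p, s} --1--> {p, q, r}  [seen]
{p, s} --2--> {q, r}  [new]
{p, q, s} --0--> {q, r, s}  [new]
{p, q, s} --1--> {p, q, r, s}  [seen]
{p, q, s} --2--> {q, r, s}  [seen]
{p, q, r, s} --0--> {p, q, r, s}  [seen]
{p, q, r, s} --1--> {p, q, r, s}  [seen]
{p, q, r, s} --2--> {p, q, r, s}  [seen]
{q, r} --0--> {p, q, r, s}  [seen]
{q, r} --1--> {s}  [new]
{q, r} --2--> {p, q, r, s}  [seen]
{q, r, s} --0--> {p, q, r, s}  [seen]
{q, r, s} --1--> {p, q, s}  [seen]
{q, r, s} --2--> {p, q, r, s}  [seen]
{s} --0--> {s}  [seen]
{s} --1--> {p, q}  [new]
{s} --2--> {q, r}  [seen]
{p, q} --0--> {q, r, s}  [seen]
{p, q} --1--> {p, q, r, s}  [seen]
{p, q} --2--> {q, r, s}  [seen]
Reachable DFA states: {p}, {r, s}, {p, q, r}, ∅, {p, s}, {p, q, s}, {p, q, r, s}, {q, r}, {q, r, s}, {s}, {p, q}.
{r} is not among them.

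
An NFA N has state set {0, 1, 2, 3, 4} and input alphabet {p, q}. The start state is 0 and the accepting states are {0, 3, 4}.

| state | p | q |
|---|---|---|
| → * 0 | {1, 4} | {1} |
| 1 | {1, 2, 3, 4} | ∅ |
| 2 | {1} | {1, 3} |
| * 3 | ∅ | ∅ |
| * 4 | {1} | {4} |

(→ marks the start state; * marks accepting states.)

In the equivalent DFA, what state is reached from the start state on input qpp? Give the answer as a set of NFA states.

{1, 2, 3, 4}

Start: {0}.
δ(0,q) = {1}.
Union: {1}.
After q: {1}.
δ(1,p) = {1, 2, 3, 4}.
Union: {1, 2, 3, 4}.
After p: {1, 2, 3, 4}.
δ(1,p) = {1, 2, 3, 4}; δ(2,p) = {1}; δ(3,p) = ∅; δ(4,p) = {1}.
Union: {1, 2, 3, 4}.
After p: {1, 2, 3, 4}.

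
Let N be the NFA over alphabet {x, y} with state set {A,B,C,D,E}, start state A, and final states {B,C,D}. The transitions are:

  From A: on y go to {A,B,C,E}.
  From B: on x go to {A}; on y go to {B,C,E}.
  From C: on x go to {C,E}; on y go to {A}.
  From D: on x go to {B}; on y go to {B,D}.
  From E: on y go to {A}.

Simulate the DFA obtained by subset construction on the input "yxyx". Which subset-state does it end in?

{A,C,E}

Start: {A}.
δ(A,y) = {A,B,C,E}.
Union: {A,B,C,E}.
After y: {A,B,C,E}.
δ(A,x) = ∅; δ(B,x) = {A}; δ(C,x) = {C,E}; δ(E,x) = ∅.
Union: {A,C,E}.
After x: {A,C,E}.
δ(A,y) = {A,B,C,E}; δ(C,y) = {A}; δ(E,y) = {A}.
Union: {A,B,C,E}.
After y: {A,B,C,E}.
δ(A,x) = ∅; δ(B,x) = {A}; δ(C,x) = {C,E}; δ(E,x) = ∅.
Union: {A,C,E}.
After x: {A,C,E}.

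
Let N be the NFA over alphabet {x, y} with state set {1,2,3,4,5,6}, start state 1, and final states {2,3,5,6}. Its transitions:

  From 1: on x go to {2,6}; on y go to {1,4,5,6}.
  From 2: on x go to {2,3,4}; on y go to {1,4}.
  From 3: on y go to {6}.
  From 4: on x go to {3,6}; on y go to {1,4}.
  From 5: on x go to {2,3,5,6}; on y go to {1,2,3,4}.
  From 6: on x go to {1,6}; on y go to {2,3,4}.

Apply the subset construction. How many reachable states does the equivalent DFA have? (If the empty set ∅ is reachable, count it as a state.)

8

Start state of the DFA: {1}.
{1} --x--> {2,6}  [new]
{1} --y--> {1,4,5,6}  [new]
{2,6} --x--> {1,2,3,4,6}  [new]
{2,6} --y--> {1,2,3,4}  [new]
{1,4,5,6} --x--> {1,2,3,5,6}  [new]
{1,4,5,6} --y--> {1,2,3,4,5,6}  [new]
{1,2,3,4,6} --x--> {1,2,3,4,6}  [seen]
{1,2,3,4,6} --y--> {1,2,3,4,5,6}  [seen]
{1,2,3,4} --x--> {2,3,4,6}  [new]
{1,2,3,4} --y--> {1,4,5,6}  [seen]
{1,2,3,5,6} --x--> {1,2,3,4,5,6}  [seen]
{1,2,3,5,6} --y--> {1,2,3,4,5,6}  [seen]
{1,2,3,4,5,6} --x--> {1,2,3,4,5,6}  [seen]
{1,2,3,4,5,6} --y--> {1,2,3,4,5,6}  [seen]
{2,3,4,6} --x--> {1,2,3,4,6}  [seen]
{2,3,4,6} --y--> {1,2,3,4,6}  [seen]
Reachable DFA states: {1}, {2,6}, {1,4,5,6}, {1,2,3,4,6}, {1,2,3,4}, {1,2,3,5,6}, {1,2,3,4,5,6}, {2,3,4,6}.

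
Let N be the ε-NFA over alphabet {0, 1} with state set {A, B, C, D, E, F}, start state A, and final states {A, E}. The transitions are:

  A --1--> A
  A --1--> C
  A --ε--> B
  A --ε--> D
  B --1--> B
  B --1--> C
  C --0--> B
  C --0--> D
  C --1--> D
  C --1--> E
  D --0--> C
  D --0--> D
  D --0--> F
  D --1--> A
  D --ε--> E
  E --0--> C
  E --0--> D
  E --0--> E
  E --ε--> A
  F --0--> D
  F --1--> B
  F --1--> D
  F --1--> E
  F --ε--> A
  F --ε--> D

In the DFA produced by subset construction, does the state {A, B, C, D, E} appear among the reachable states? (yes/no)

yes

Start state of the DFA: {A, B, D, E} (ε-closure of the NFA start).
{A, B, D, E} --0--> {A, B, C, D, E, F}  [new]
{A, B, D, E} --1--> {A, B, C, D, E}  [new]
{A, B, C, D, E, F} --0--> {A, B, C, D, E, F}  [seen]
{A, B, C, D, E, F} --1--> {A, B, C, D, E}  [seen]
{A, B, C, D, E} --0--> {A, B, C, D, E, F}  [seen]
{A, B, C, D, E} --1--> {A, B, C, D, E}  [seen]
Reachable DFA states: {A, B, D, E}, {A, B, C, D, E, F}, {A, B, C, D, E}.
{A, B, C, D, E} is among them.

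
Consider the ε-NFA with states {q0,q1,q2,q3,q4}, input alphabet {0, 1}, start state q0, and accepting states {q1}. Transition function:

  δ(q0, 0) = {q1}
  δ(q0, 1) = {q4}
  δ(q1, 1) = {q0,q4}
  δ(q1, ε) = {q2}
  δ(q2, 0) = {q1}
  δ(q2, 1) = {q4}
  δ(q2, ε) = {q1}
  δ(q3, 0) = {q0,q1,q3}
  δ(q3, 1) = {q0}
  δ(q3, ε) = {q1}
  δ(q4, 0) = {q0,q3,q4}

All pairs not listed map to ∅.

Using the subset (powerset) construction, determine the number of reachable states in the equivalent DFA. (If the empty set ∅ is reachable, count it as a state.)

6

Start state of the DFA: {q0} (ε-closure of the NFA start).
{q0} --0--> {q1,q2}  [new]
{q0} --1--> {q4}  [new]
{q1,q2} --0--> {q1,q2}  [seen]
{q1,q2} --1--> {q0,q4}  [new]
{q4} --0--> {q0,q1,q2,q3,q4}  [new]
{q4} --1--> ∅  [new]
{q0,q4} --0--> {q0,q1,q2,q3,q4}  [seen]
{q0,q4} --1--> {q4}  [seen]
{q0,q1,q2,q3,q4} --0--> {q0,q1,q2,q3,q4}  [seen]
{q0,q1,q2,q3,q4} --1--> {q0,q4}  [seen]
∅ --0--> ∅  [seen]
∅ --1--> ∅  [seen]
Reachable DFA states: {q0}, {q1,q2}, {q4}, {q0,q4}, {q0,q1,q2,q3,q4}, ∅.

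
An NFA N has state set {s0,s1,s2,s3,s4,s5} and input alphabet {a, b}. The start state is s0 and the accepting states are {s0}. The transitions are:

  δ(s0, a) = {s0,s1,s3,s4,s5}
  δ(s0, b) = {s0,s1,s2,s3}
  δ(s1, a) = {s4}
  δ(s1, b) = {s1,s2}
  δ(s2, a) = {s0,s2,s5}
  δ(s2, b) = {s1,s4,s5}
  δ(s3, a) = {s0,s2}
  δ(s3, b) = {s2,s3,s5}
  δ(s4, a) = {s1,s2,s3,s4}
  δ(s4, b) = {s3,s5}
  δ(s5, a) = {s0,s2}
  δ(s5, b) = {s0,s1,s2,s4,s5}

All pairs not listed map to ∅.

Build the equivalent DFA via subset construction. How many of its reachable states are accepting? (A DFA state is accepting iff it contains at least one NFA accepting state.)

4

Start state of the DFA: {s0}.
{s0} --a--> {s0,s1,s3,s4,s5}  [new]
{s0} --b--> {s0,s1,s2,s3}  [new]
{s0,s1,s3,s4,s5} --a--> {s0,s1,s2,s3,s4,s5}  [new]
{s0,s1,s3,s4,s5} --b--> {s0,s1,s2,s3,s4,s5}  [seen]
{s0,s1,s2,s3} --a--> {s0,s1,s2,s3,s4,s5}  [seen]
{s0,s1,s2,s3} --b--> {s0,s1,s2,s3,s4,s5}  [seen]
{s0,s1,s2,s3,s4,s5} --a--> {s0,s1,s2,s3,s4,s5}  [seen]
{s0,s1,s2,s3,s4,s5} --b--> {s0,s1,s2,s3,s4,s5}  [seen]
Reachable DFA states: {s0}, {s0,s1,s3,s4,s5}, {s0,s1,s2,s3}, {s0,s1,s2,s3,s4,s5}.
Accepting DFA states (contain an NFA accepting state): {s0}, {s0,s1,s3,s4,s5}, {s0,s1,s2,s3}, {s0,s1,s2,s3,s4,s5}.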